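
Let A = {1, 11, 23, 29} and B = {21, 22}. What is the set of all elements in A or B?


A ∪ B = all elements in A or B (or both)
A = {1, 11, 23, 29}
B = {21, 22}
A ∪ B = {1, 11, 21, 22, 23, 29}

A ∪ B = {1, 11, 21, 22, 23, 29}


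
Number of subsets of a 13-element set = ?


Number of subsets = 2^n
= 2^13
= 8192

|P(A)| = 8192


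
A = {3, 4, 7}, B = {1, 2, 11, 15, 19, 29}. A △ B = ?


A △ B = (A \ B) ∪ (B \ A) = elements in exactly one of A or B
A \ B = {3, 4, 7}
B \ A = {1, 2, 11, 15, 19, 29}
A △ B = {1, 2, 3, 4, 7, 11, 15, 19, 29}

A △ B = {1, 2, 3, 4, 7, 11, 15, 19, 29}


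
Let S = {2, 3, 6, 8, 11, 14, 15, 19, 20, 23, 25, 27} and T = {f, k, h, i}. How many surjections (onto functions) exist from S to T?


n = |S| = 12, k = |T| = 4. Surjections via inclusion-exclusion:
S(n,k) = Σ(-1)^i × C(k,i) × (k-i)^n, i=0 to k
i=0: (-1)^0×C(4,0)×4^12 = 16777216
i=1: (-1)^1×C(4,1)×3^12 = -2125764
i=2: (-1)^2×C(4,2)×2^12 = 24576
i=3: (-1)^3×C(4,3)×1^12 = -4
i=4: (-1)^4×C(4,4)×0^12 = 0
Total = 14676024

Number of surjections = 14676024


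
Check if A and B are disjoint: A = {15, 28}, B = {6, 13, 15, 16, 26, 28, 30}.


Disjoint means A ∩ B = ∅.
A ∩ B = {15, 28}
A ∩ B ≠ ∅, so A and B are NOT disjoint.

No, A and B are not disjoint (A ∩ B = {15, 28})


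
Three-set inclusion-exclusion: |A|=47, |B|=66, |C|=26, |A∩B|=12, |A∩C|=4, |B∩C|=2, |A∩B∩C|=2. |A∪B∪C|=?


|A∪B∪C| = |A|+|B|+|C| - |A∩B|-|A∩C|-|B∩C| + |A∩B∩C|
= 47+66+26 - 12-4-2 + 2
= 139 - 18 + 2
= 123

|A ∪ B ∪ C| = 123


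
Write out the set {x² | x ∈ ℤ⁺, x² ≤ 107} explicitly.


Checking each candidate:
Condition: positive perfect squares ≤ 107
Result = {1, 4, 9, 16, 25, 36, 49, 64, 81, 100}

{1, 4, 9, 16, 25, 36, 49, 64, 81, 100}


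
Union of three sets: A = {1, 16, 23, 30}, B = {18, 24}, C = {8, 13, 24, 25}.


A ∪ B = {1, 16, 18, 23, 24, 30}
(A ∪ B) ∪ C = {1, 8, 13, 16, 18, 23, 24, 25, 30}

A ∪ B ∪ C = {1, 8, 13, 16, 18, 23, 24, 25, 30}


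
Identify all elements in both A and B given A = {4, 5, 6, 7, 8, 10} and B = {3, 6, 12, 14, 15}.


A = {4, 5, 6, 7, 8, 10}
B = {3, 6, 12, 14, 15}
Region: in both A and B
Elements: {6}

Elements in both A and B: {6}


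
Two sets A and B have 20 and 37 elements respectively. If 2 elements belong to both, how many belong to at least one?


|A ∪ B| = |A| + |B| - |A ∩ B|
= 20 + 37 - 2
= 55

|A ∪ B| = 55


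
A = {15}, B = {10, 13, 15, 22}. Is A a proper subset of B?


A ⊂ B requires: A ⊆ B AND A ≠ B.
A ⊆ B? Yes
A = B? No
A ⊂ B: Yes (A is a proper subset of B)

Yes, A ⊂ B


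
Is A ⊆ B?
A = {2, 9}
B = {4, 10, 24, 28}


A ⊆ B means every element of A is in B.
Elements in A not in B: {2, 9}
So A ⊄ B.

No, A ⊄ B


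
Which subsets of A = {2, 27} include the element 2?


A subset of A contains 2 iff the remaining 1 elements form any subset of A \ {2}.
Count: 2^(n-1) = 2^1 = 2
Subsets containing 2: {2}, {2, 27}

Subsets containing 2 (2 total): {2}, {2, 27}


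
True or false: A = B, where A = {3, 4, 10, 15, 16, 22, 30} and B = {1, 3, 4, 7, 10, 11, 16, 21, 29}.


Two sets are equal iff they have exactly the same elements.
A = {3, 4, 10, 15, 16, 22, 30}
B = {1, 3, 4, 7, 10, 11, 16, 21, 29}
Differences: {1, 7, 11, 15, 21, 22, 29, 30}
A ≠ B

No, A ≠ B


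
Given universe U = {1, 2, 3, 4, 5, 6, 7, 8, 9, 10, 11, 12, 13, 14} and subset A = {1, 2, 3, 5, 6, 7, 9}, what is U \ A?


Aᶜ = U \ A = elements in U but not in A
U = {1, 2, 3, 4, 5, 6, 7, 8, 9, 10, 11, 12, 13, 14}
A = {1, 2, 3, 5, 6, 7, 9}
Aᶜ = {4, 8, 10, 11, 12, 13, 14}

Aᶜ = {4, 8, 10, 11, 12, 13, 14}


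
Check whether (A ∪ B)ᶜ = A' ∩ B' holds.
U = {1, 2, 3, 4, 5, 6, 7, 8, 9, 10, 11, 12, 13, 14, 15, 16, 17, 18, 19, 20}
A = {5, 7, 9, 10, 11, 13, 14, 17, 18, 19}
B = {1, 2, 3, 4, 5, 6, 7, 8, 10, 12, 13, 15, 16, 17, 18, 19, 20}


LHS: A ∪ B = {1, 2, 3, 4, 5, 6, 7, 8, 9, 10, 11, 12, 13, 14, 15, 16, 17, 18, 19, 20}
(A ∪ B)' = U \ (A ∪ B) = ∅
A' = {1, 2, 3, 4, 6, 8, 12, 15, 16, 20}, B' = {9, 11, 14}
Claimed RHS: A' ∩ B' = ∅
Identity is VALID: LHS = RHS = ∅ ✓

Identity is valid. (A ∪ B)' = A' ∩ B' = ∅


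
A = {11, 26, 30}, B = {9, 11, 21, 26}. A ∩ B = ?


A ∩ B = elements in both A and B
A = {11, 26, 30}
B = {9, 11, 21, 26}
A ∩ B = {11, 26}

A ∩ B = {11, 26}


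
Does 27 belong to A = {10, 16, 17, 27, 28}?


A = {10, 16, 17, 27, 28}
Checking if 27 is in A
27 is in A → True

27 ∈ A


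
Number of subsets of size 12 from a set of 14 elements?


C(n,k) = n! / (k!(n-k)!)
C(14,12) = 14! / (12!2!)
= 91

C(14,12) = 91


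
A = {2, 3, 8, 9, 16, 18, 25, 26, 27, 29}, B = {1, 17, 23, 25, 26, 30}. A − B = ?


A \ B = elements in A but not in B
A = {2, 3, 8, 9, 16, 18, 25, 26, 27, 29}
B = {1, 17, 23, 25, 26, 30}
Remove from A any elements in B
A \ B = {2, 3, 8, 9, 16, 18, 27, 29}

A \ B = {2, 3, 8, 9, 16, 18, 27, 29}


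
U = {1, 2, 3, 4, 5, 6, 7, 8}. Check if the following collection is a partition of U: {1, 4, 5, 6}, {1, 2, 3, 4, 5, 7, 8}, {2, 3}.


A partition requires: (1) non-empty parts, (2) pairwise disjoint, (3) union = U
Parts: {1, 4, 5, 6}, {1, 2, 3, 4, 5, 7, 8}, {2, 3}
Union of parts: {1, 2, 3, 4, 5, 6, 7, 8}
U = {1, 2, 3, 4, 5, 6, 7, 8}
All non-empty? True
Pairwise disjoint? False
Covers U? True

No, not a valid partition


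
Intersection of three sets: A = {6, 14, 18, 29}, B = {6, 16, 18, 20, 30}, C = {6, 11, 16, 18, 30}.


A ∩ B = {6, 18}
(A ∩ B) ∩ C = {6, 18}

A ∩ B ∩ C = {6, 18}


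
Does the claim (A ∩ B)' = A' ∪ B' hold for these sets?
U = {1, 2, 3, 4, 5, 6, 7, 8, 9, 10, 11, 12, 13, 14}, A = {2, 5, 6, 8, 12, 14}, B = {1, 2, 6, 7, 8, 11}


LHS: A ∩ B = {2, 6, 8}
(A ∩ B)' = U \ (A ∩ B) = {1, 3, 4, 5, 7, 9, 10, 11, 12, 13, 14}
A' = {1, 3, 4, 7, 9, 10, 11, 13}, B' = {3, 4, 5, 9, 10, 12, 13, 14}
Claimed RHS: A' ∪ B' = {1, 3, 4, 5, 7, 9, 10, 11, 12, 13, 14}
Identity is VALID: LHS = RHS = {1, 3, 4, 5, 7, 9, 10, 11, 12, 13, 14} ✓

Identity is valid. (A ∩ B)' = A' ∪ B' = {1, 3, 4, 5, 7, 9, 10, 11, 12, 13, 14}


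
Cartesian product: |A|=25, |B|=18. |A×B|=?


|A × B| = |A| × |B|
= 25 × 18
= 450

|A × B| = 450


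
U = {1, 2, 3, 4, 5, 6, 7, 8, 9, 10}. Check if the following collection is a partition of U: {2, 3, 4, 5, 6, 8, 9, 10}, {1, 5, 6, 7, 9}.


A partition requires: (1) non-empty parts, (2) pairwise disjoint, (3) union = U
Parts: {2, 3, 4, 5, 6, 8, 9, 10}, {1, 5, 6, 7, 9}
Union of parts: {1, 2, 3, 4, 5, 6, 7, 8, 9, 10}
U = {1, 2, 3, 4, 5, 6, 7, 8, 9, 10}
All non-empty? True
Pairwise disjoint? False
Covers U? True

No, not a valid partition


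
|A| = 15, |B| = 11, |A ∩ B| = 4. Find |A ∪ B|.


|A ∪ B| = |A| + |B| - |A ∩ B|
= 15 + 11 - 4
= 22

|A ∪ B| = 22


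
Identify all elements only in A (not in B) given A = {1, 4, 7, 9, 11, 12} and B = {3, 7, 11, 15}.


A = {1, 4, 7, 9, 11, 12}
B = {3, 7, 11, 15}
Region: only in A (not in B)
Elements: {1, 4, 9, 12}

Elements only in A (not in B): {1, 4, 9, 12}


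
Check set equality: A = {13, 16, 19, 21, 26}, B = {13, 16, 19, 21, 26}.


Two sets are equal iff they have exactly the same elements.
A = {13, 16, 19, 21, 26}
B = {13, 16, 19, 21, 26}
Same elements → A = B

Yes, A = B


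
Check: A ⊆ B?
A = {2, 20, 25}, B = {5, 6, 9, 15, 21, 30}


A ⊆ B means every element of A is in B.
Elements in A not in B: {2, 20, 25}
So A ⊄ B.

No, A ⊄ B


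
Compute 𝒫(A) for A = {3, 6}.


|A| = 2, so |P(A)| = 2^2 = 4
Enumerate subsets by cardinality (0 to 2):
∅, {3}, {6}, {3, 6}

P(A) has 4 subsets: ∅, {3}, {6}, {3, 6}


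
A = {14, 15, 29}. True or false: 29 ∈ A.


A = {14, 15, 29}
Checking if 29 is in A
29 is in A → True

29 ∈ A


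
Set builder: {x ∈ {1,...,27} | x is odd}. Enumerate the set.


Checking each candidate:
Condition: odd numbers in {1,...,27}
Result = {1, 3, 5, 7, 9, 11, 13, 15, 17, 19, 21, 23, 25, 27}

{1, 3, 5, 7, 9, 11, 13, 15, 17, 19, 21, 23, 25, 27}


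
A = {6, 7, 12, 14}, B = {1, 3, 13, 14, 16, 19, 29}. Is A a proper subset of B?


A ⊂ B requires: A ⊆ B AND A ≠ B.
A ⊆ B? No
A ⊄ B, so A is not a proper subset.

No, A is not a proper subset of B


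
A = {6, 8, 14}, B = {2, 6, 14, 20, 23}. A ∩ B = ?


A ∩ B = elements in both A and B
A = {6, 8, 14}
B = {2, 6, 14, 20, 23}
A ∩ B = {6, 14}

A ∩ B = {6, 14}


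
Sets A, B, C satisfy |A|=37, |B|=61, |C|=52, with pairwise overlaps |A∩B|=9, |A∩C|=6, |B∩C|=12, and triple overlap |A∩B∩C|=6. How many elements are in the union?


|A∪B∪C| = |A|+|B|+|C| - |A∩B|-|A∩C|-|B∩C| + |A∩B∩C|
= 37+61+52 - 9-6-12 + 6
= 150 - 27 + 6
= 129

|A ∪ B ∪ C| = 129


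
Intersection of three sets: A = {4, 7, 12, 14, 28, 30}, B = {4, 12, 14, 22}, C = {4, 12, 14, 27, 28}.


A ∩ B = {4, 12, 14}
(A ∩ B) ∩ C = {4, 12, 14}

A ∩ B ∩ C = {4, 12, 14}


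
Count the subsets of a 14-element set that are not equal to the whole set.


Total subsets = 2^n = 2^14 = 16384
Proper subsets exclude the set itself: 2^n - 1
= 16384 - 1
= 16383

Number of proper subsets = 16383


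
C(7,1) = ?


C(n,k) = n! / (k!(n-k)!)
C(7,1) = 7! / (1!6!)
= 7

C(7,1) = 7


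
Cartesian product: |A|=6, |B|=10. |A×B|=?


|A × B| = |A| × |B|
= 6 × 10
= 60

|A × B| = 60


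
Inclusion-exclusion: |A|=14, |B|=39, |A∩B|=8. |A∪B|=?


|A ∪ B| = |A| + |B| - |A ∩ B|
= 14 + 39 - 8
= 45

|A ∪ B| = 45


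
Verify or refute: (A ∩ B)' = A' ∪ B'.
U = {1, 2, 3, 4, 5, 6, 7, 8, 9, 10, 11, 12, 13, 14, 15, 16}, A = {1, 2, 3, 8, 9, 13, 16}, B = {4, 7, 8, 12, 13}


LHS: A ∩ B = {8, 13}
(A ∩ B)' = U \ (A ∩ B) = {1, 2, 3, 4, 5, 6, 7, 9, 10, 11, 12, 14, 15, 16}
A' = {4, 5, 6, 7, 10, 11, 12, 14, 15}, B' = {1, 2, 3, 5, 6, 9, 10, 11, 14, 15, 16}
Claimed RHS: A' ∪ B' = {1, 2, 3, 4, 5, 6, 7, 9, 10, 11, 12, 14, 15, 16}
Identity is VALID: LHS = RHS = {1, 2, 3, 4, 5, 6, 7, 9, 10, 11, 12, 14, 15, 16} ✓

Identity is valid. (A ∩ B)' = A' ∪ B' = {1, 2, 3, 4, 5, 6, 7, 9, 10, 11, 12, 14, 15, 16}


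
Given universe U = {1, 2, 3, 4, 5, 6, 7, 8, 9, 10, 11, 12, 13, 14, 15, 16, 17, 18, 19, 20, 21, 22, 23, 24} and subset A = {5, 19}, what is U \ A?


Aᶜ = U \ A = elements in U but not in A
U = {1, 2, 3, 4, 5, 6, 7, 8, 9, 10, 11, 12, 13, 14, 15, 16, 17, 18, 19, 20, 21, 22, 23, 24}
A = {5, 19}
Aᶜ = {1, 2, 3, 4, 6, 7, 8, 9, 10, 11, 12, 13, 14, 15, 16, 17, 18, 20, 21, 22, 23, 24}

Aᶜ = {1, 2, 3, 4, 6, 7, 8, 9, 10, 11, 12, 13, 14, 15, 16, 17, 18, 20, 21, 22, 23, 24}


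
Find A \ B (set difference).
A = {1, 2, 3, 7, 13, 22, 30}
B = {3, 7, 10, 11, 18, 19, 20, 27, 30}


A \ B = elements in A but not in B
A = {1, 2, 3, 7, 13, 22, 30}
B = {3, 7, 10, 11, 18, 19, 20, 27, 30}
Remove from A any elements in B
A \ B = {1, 2, 13, 22}

A \ B = {1, 2, 13, 22}


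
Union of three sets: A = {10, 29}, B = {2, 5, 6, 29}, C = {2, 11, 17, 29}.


A ∪ B = {2, 5, 6, 10, 29}
(A ∪ B) ∪ C = {2, 5, 6, 10, 11, 17, 29}

A ∪ B ∪ C = {2, 5, 6, 10, 11, 17, 29}


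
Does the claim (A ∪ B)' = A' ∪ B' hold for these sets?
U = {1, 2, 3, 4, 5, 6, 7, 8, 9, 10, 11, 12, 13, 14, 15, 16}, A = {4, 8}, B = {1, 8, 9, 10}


LHS: A ∪ B = {1, 4, 8, 9, 10}
(A ∪ B)' = U \ (A ∪ B) = {2, 3, 5, 6, 7, 11, 12, 13, 14, 15, 16}
A' = {1, 2, 3, 5, 6, 7, 9, 10, 11, 12, 13, 14, 15, 16}, B' = {2, 3, 4, 5, 6, 7, 11, 12, 13, 14, 15, 16}
Claimed RHS: A' ∪ B' = {1, 2, 3, 4, 5, 6, 7, 9, 10, 11, 12, 13, 14, 15, 16}
Identity is INVALID: LHS = {2, 3, 5, 6, 7, 11, 12, 13, 14, 15, 16} but the RHS claimed here equals {1, 2, 3, 4, 5, 6, 7, 9, 10, 11, 12, 13, 14, 15, 16}. The correct form is (A ∪ B)' = A' ∩ B'.

Identity is invalid: (A ∪ B)' = {2, 3, 5, 6, 7, 11, 12, 13, 14, 15, 16} but A' ∪ B' = {1, 2, 3, 4, 5, 6, 7, 9, 10, 11, 12, 13, 14, 15, 16}. The correct De Morgan law is (A ∪ B)' = A' ∩ B'.


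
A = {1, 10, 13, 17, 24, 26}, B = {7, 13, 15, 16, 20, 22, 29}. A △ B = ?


A △ B = (A \ B) ∪ (B \ A) = elements in exactly one of A or B
A \ B = {1, 10, 17, 24, 26}
B \ A = {7, 15, 16, 20, 22, 29}
A △ B = {1, 7, 10, 15, 16, 17, 20, 22, 24, 26, 29}

A △ B = {1, 7, 10, 15, 16, 17, 20, 22, 24, 26, 29}


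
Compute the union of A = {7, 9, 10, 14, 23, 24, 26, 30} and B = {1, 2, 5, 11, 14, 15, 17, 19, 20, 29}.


A ∪ B = all elements in A or B (or both)
A = {7, 9, 10, 14, 23, 24, 26, 30}
B = {1, 2, 5, 11, 14, 15, 17, 19, 20, 29}
A ∪ B = {1, 2, 5, 7, 9, 10, 11, 14, 15, 17, 19, 20, 23, 24, 26, 29, 30}

A ∪ B = {1, 2, 5, 7, 9, 10, 11, 14, 15, 17, 19, 20, 23, 24, 26, 29, 30}


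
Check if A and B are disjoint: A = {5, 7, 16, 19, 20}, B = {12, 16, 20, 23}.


Disjoint means A ∩ B = ∅.
A ∩ B = {16, 20}
A ∩ B ≠ ∅, so A and B are NOT disjoint.

No, A and B are not disjoint (A ∩ B = {16, 20})


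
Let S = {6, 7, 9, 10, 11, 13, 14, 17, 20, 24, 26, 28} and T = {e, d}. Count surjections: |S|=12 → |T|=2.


n = |S| = 12, k = |T| = 2. Surjections via inclusion-exclusion:
S(n,k) = Σ(-1)^i × C(k,i) × (k-i)^n, i=0 to k
i=0: (-1)^0×C(2,0)×2^12 = 4096
i=1: (-1)^1×C(2,1)×1^12 = -2
i=2: (-1)^2×C(2,2)×0^12 = 0
Total = 4094

Number of surjections = 4094


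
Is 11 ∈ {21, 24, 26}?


A = {21, 24, 26}
Checking if 11 is in A
11 is not in A → False

11 ∉ A


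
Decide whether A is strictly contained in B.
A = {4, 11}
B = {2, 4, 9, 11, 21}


A ⊂ B requires: A ⊆ B AND A ≠ B.
A ⊆ B? Yes
A = B? No
A ⊂ B: Yes (A is a proper subset of B)

Yes, A ⊂ B


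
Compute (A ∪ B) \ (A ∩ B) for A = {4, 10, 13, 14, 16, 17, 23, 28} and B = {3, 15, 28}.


A △ B = (A \ B) ∪ (B \ A) = elements in exactly one of A or B
A \ B = {4, 10, 13, 14, 16, 17, 23}
B \ A = {3, 15}
A △ B = {3, 4, 10, 13, 14, 15, 16, 17, 23}

A △ B = {3, 4, 10, 13, 14, 15, 16, 17, 23}


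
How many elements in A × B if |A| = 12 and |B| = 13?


|A × B| = |A| × |B|
= 12 × 13
= 156

|A × B| = 156


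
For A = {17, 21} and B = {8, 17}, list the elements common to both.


A ∩ B = elements in both A and B
A = {17, 21}
B = {8, 17}
A ∩ B = {17}

A ∩ B = {17}


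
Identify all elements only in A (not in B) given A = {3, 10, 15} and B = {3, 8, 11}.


A = {3, 10, 15}
B = {3, 8, 11}
Region: only in A (not in B)
Elements: {10, 15}

Elements only in A (not in B): {10, 15}


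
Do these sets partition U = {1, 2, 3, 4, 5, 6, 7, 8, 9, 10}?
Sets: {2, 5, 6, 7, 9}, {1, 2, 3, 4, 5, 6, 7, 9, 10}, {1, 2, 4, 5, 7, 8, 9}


A partition requires: (1) non-empty parts, (2) pairwise disjoint, (3) union = U
Parts: {2, 5, 6, 7, 9}, {1, 2, 3, 4, 5, 6, 7, 9, 10}, {1, 2, 4, 5, 7, 8, 9}
Union of parts: {1, 2, 3, 4, 5, 6, 7, 8, 9, 10}
U = {1, 2, 3, 4, 5, 6, 7, 8, 9, 10}
All non-empty? True
Pairwise disjoint? False
Covers U? True

No, not a valid partition


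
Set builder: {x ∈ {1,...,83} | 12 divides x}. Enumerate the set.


Checking each candidate:
Condition: multiples of 12 in {1,...,83}
Result = {12, 24, 36, 48, 60, 72}

{12, 24, 36, 48, 60, 72}


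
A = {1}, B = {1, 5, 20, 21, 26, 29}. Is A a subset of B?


A ⊆ B means every element of A is in B.
All elements of A are in B.
So A ⊆ B.

Yes, A ⊆ B


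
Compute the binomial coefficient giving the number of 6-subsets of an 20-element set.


C(n,k) = n! / (k!(n-k)!)
C(20,6) = 20! / (6!14!)
= 38760

C(20,6) = 38760


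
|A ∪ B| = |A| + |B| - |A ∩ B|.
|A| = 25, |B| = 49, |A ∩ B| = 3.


|A ∪ B| = |A| + |B| - |A ∩ B|
= 25 + 49 - 3
= 71

|A ∪ B| = 71


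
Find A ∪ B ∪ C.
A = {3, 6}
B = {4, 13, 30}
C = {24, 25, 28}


A ∪ B = {3, 4, 6, 13, 30}
(A ∪ B) ∪ C = {3, 4, 6, 13, 24, 25, 28, 30}

A ∪ B ∪ C = {3, 4, 6, 13, 24, 25, 28, 30}


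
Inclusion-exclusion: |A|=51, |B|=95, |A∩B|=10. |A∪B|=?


|A ∪ B| = |A| + |B| - |A ∩ B|
= 51 + 95 - 10
= 136

|A ∪ B| = 136


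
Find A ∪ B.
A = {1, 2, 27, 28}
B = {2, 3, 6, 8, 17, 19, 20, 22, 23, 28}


A ∪ B = all elements in A or B (or both)
A = {1, 2, 27, 28}
B = {2, 3, 6, 8, 17, 19, 20, 22, 23, 28}
A ∪ B = {1, 2, 3, 6, 8, 17, 19, 20, 22, 23, 27, 28}

A ∪ B = {1, 2, 3, 6, 8, 17, 19, 20, 22, 23, 27, 28}


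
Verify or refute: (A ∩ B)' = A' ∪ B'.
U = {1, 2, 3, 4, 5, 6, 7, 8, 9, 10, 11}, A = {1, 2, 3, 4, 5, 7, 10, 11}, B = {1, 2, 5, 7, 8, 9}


LHS: A ∩ B = {1, 2, 5, 7}
(A ∩ B)' = U \ (A ∩ B) = {3, 4, 6, 8, 9, 10, 11}
A' = {6, 8, 9}, B' = {3, 4, 6, 10, 11}
Claimed RHS: A' ∪ B' = {3, 4, 6, 8, 9, 10, 11}
Identity is VALID: LHS = RHS = {3, 4, 6, 8, 9, 10, 11} ✓

Identity is valid. (A ∩ B)' = A' ∪ B' = {3, 4, 6, 8, 9, 10, 11}


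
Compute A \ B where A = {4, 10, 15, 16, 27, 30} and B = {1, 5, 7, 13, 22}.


A \ B = elements in A but not in B
A = {4, 10, 15, 16, 27, 30}
B = {1, 5, 7, 13, 22}
Remove from A any elements in B
A \ B = {4, 10, 15, 16, 27, 30}

A \ B = {4, 10, 15, 16, 27, 30}


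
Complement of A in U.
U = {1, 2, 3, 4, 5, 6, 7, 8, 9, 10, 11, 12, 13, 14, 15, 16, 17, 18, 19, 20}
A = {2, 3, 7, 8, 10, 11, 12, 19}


Aᶜ = U \ A = elements in U but not in A
U = {1, 2, 3, 4, 5, 6, 7, 8, 9, 10, 11, 12, 13, 14, 15, 16, 17, 18, 19, 20}
A = {2, 3, 7, 8, 10, 11, 12, 19}
Aᶜ = {1, 4, 5, 6, 9, 13, 14, 15, 16, 17, 18, 20}

Aᶜ = {1, 4, 5, 6, 9, 13, 14, 15, 16, 17, 18, 20}


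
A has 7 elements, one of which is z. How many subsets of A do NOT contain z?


Subsets of A avoiding z are subsets of A \ {z}, which has 6 elements.
Count = 2^(n-1) = 2^6
= 64

Number of subsets avoiding z = 64


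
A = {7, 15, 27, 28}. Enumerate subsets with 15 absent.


A subset of A that omits 15 is a subset of A \ {15}, so there are 2^(n-1) = 2^3 = 8 of them.
Subsets excluding 15: ∅, {7}, {27}, {28}, {7, 27}, {7, 28}, {27, 28}, {7, 27, 28}

Subsets excluding 15 (8 total): ∅, {7}, {27}, {28}, {7, 27}, {7, 28}, {27, 28}, {7, 27, 28}


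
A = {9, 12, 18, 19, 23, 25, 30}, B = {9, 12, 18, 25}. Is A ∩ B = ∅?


Disjoint means A ∩ B = ∅.
A ∩ B = {9, 12, 18, 25}
A ∩ B ≠ ∅, so A and B are NOT disjoint.

No, A and B are not disjoint (A ∩ B = {9, 12, 18, 25})


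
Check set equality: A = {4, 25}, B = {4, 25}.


Two sets are equal iff they have exactly the same elements.
A = {4, 25}
B = {4, 25}
Same elements → A = B

Yes, A = B


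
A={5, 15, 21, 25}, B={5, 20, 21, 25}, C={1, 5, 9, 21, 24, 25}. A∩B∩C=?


A ∩ B = {5, 21, 25}
(A ∩ B) ∩ C = {5, 21, 25}

A ∩ B ∩ C = {5, 21, 25}


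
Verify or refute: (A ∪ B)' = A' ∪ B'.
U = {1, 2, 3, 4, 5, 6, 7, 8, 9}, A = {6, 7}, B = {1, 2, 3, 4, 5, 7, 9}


LHS: A ∪ B = {1, 2, 3, 4, 5, 6, 7, 9}
(A ∪ B)' = U \ (A ∪ B) = {8}
A' = {1, 2, 3, 4, 5, 8, 9}, B' = {6, 8}
Claimed RHS: A' ∪ B' = {1, 2, 3, 4, 5, 6, 8, 9}
Identity is INVALID: LHS = {8} but the RHS claimed here equals {1, 2, 3, 4, 5, 6, 8, 9}. The correct form is (A ∪ B)' = A' ∩ B'.

Identity is invalid: (A ∪ B)' = {8} but A' ∪ B' = {1, 2, 3, 4, 5, 6, 8, 9}. The correct De Morgan law is (A ∪ B)' = A' ∩ B'.


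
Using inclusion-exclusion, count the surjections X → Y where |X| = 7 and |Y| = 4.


n = |X| = 7, k = |Y| = 4. Surjections via inclusion-exclusion:
S(n,k) = Σ(-1)^i × C(k,i) × (k-i)^n, i=0 to k
i=0: (-1)^0×C(4,0)×4^7 = 16384
i=1: (-1)^1×C(4,1)×3^7 = -8748
i=2: (-1)^2×C(4,2)×2^7 = 768
i=3: (-1)^3×C(4,3)×1^7 = -4
i=4: (-1)^4×C(4,4)×0^7 = 0
Total = 8400

Number of surjections = 8400


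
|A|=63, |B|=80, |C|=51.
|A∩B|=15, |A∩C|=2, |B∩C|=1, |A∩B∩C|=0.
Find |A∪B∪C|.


|A∪B∪C| = |A|+|B|+|C| - |A∩B|-|A∩C|-|B∩C| + |A∩B∩C|
= 63+80+51 - 15-2-1 + 0
= 194 - 18 + 0
= 176

|A ∪ B ∪ C| = 176


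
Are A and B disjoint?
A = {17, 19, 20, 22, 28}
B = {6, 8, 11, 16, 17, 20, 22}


Disjoint means A ∩ B = ∅.
A ∩ B = {17, 20, 22}
A ∩ B ≠ ∅, so A and B are NOT disjoint.

No, A and B are not disjoint (A ∩ B = {17, 20, 22})


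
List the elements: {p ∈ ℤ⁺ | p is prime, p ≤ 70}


Checking each candidate:
Condition: primes ≤ 70
Result = {2, 3, 5, 7, 11, 13, 17, 19, 23, 29, 31, 37, 41, 43, 47, 53, 59, 61, 67}

{2, 3, 5, 7, 11, 13, 17, 19, 23, 29, 31, 37, 41, 43, 47, 53, 59, 61, 67}


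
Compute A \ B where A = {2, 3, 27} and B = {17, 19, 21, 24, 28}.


A \ B = elements in A but not in B
A = {2, 3, 27}
B = {17, 19, 21, 24, 28}
Remove from A any elements in B
A \ B = {2, 3, 27}

A \ B = {2, 3, 27}


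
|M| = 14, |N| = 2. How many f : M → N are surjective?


n = |M| = 14, k = |N| = 2. Surjections via inclusion-exclusion:
S(n,k) = Σ(-1)^i × C(k,i) × (k-i)^n, i=0 to k
i=0: (-1)^0×C(2,0)×2^14 = 16384
i=1: (-1)^1×C(2,1)×1^14 = -2
i=2: (-1)^2×C(2,2)×0^14 = 0
Total = 16382

Number of surjections = 16382


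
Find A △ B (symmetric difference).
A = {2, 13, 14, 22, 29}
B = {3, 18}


A △ B = (A \ B) ∪ (B \ A) = elements in exactly one of A or B
A \ B = {2, 13, 14, 22, 29}
B \ A = {3, 18}
A △ B = {2, 3, 13, 14, 18, 22, 29}

A △ B = {2, 3, 13, 14, 18, 22, 29}


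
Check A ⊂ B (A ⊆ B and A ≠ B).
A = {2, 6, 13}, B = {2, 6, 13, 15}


A ⊂ B requires: A ⊆ B AND A ≠ B.
A ⊆ B? Yes
A = B? No
A ⊂ B: Yes (A is a proper subset of B)

Yes, A ⊂ B


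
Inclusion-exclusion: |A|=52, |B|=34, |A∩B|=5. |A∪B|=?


|A ∪ B| = |A| + |B| - |A ∩ B|
= 52 + 34 - 5
= 81

|A ∪ B| = 81


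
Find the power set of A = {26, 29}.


|A| = 2, so |P(A)| = 2^2 = 4
Enumerate subsets by cardinality (0 to 2):
∅, {26}, {29}, {26, 29}

P(A) has 4 subsets: ∅, {26}, {29}, {26, 29}


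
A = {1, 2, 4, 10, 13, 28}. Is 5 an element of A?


A = {1, 2, 4, 10, 13, 28}
Checking if 5 is in A
5 is not in A → False

5 ∉ A


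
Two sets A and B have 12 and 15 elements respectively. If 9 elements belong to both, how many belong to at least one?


|A ∪ B| = |A| + |B| - |A ∩ B|
= 12 + 15 - 9
= 18

|A ∪ B| = 18


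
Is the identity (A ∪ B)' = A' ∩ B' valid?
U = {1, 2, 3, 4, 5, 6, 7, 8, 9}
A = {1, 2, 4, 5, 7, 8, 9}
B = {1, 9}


LHS: A ∪ B = {1, 2, 4, 5, 7, 8, 9}
(A ∪ B)' = U \ (A ∪ B) = {3, 6}
A' = {3, 6}, B' = {2, 3, 4, 5, 6, 7, 8}
Claimed RHS: A' ∩ B' = {3, 6}
Identity is VALID: LHS = RHS = {3, 6} ✓

Identity is valid. (A ∪ B)' = A' ∩ B' = {3, 6}


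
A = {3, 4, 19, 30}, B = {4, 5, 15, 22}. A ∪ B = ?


A ∪ B = all elements in A or B (or both)
A = {3, 4, 19, 30}
B = {4, 5, 15, 22}
A ∪ B = {3, 4, 5, 15, 19, 22, 30}

A ∪ B = {3, 4, 5, 15, 19, 22, 30}


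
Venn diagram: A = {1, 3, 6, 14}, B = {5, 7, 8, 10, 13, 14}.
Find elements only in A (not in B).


A = {1, 3, 6, 14}
B = {5, 7, 8, 10, 13, 14}
Region: only in A (not in B)
Elements: {1, 3, 6}

Elements only in A (not in B): {1, 3, 6}


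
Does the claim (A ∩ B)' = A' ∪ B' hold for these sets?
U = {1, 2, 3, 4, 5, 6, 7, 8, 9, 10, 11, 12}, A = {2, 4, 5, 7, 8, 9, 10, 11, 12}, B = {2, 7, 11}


LHS: A ∩ B = {2, 7, 11}
(A ∩ B)' = U \ (A ∩ B) = {1, 3, 4, 5, 6, 8, 9, 10, 12}
A' = {1, 3, 6}, B' = {1, 3, 4, 5, 6, 8, 9, 10, 12}
Claimed RHS: A' ∪ B' = {1, 3, 4, 5, 6, 8, 9, 10, 12}
Identity is VALID: LHS = RHS = {1, 3, 4, 5, 6, 8, 9, 10, 12} ✓

Identity is valid. (A ∩ B)' = A' ∪ B' = {1, 3, 4, 5, 6, 8, 9, 10, 12}


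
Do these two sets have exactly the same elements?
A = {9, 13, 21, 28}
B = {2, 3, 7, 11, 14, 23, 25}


Two sets are equal iff they have exactly the same elements.
A = {9, 13, 21, 28}
B = {2, 3, 7, 11, 14, 23, 25}
Differences: {2, 3, 7, 9, 11, 13, 14, 21, 23, 25, 28}
A ≠ B

No, A ≠ B


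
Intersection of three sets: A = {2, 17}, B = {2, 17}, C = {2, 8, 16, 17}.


A ∩ B = {2, 17}
(A ∩ B) ∩ C = {2, 17}

A ∩ B ∩ C = {2, 17}


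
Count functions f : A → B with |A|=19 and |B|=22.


Each of |A| = 19 inputs maps to any of |B| = 22 outputs.
# functions = |B|^|A| = 22^19
= 32064977213018365645815808

Number of functions = 32064977213018365645815808


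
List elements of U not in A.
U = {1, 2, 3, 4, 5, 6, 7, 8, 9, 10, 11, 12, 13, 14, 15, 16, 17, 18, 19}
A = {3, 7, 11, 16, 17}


Aᶜ = U \ A = elements in U but not in A
U = {1, 2, 3, 4, 5, 6, 7, 8, 9, 10, 11, 12, 13, 14, 15, 16, 17, 18, 19}
A = {3, 7, 11, 16, 17}
Aᶜ = {1, 2, 4, 5, 6, 8, 9, 10, 12, 13, 14, 15, 18, 19}

Aᶜ = {1, 2, 4, 5, 6, 8, 9, 10, 12, 13, 14, 15, 18, 19}


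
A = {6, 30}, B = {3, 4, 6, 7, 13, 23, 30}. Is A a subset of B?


A ⊆ B means every element of A is in B.
All elements of A are in B.
So A ⊆ B.

Yes, A ⊆ B


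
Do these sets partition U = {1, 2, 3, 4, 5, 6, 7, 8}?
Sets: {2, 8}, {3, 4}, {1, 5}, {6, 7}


A partition requires: (1) non-empty parts, (2) pairwise disjoint, (3) union = U
Parts: {2, 8}, {3, 4}, {1, 5}, {6, 7}
Union of parts: {1, 2, 3, 4, 5, 6, 7, 8}
U = {1, 2, 3, 4, 5, 6, 7, 8}
All non-empty? True
Pairwise disjoint? True
Covers U? True

Yes, valid partition


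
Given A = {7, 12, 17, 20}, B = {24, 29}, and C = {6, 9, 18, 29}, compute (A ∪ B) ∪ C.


A ∪ B = {7, 12, 17, 20, 24, 29}
(A ∪ B) ∪ C = {6, 7, 9, 12, 17, 18, 20, 24, 29}

A ∪ B ∪ C = {6, 7, 9, 12, 17, 18, 20, 24, 29}


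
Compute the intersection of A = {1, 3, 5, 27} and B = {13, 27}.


A ∩ B = elements in both A and B
A = {1, 3, 5, 27}
B = {13, 27}
A ∩ B = {27}

A ∩ B = {27}


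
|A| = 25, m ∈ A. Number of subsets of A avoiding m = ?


Subsets of A avoiding m are subsets of A \ {m}, which has 24 elements.
Count = 2^(n-1) = 2^24
= 16777216

Number of subsets avoiding m = 16777216


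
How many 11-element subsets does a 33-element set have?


C(n,k) = n! / (k!(n-k)!)
C(33,11) = 33! / (11!22!)
= 193536720

C(33,11) = 193536720


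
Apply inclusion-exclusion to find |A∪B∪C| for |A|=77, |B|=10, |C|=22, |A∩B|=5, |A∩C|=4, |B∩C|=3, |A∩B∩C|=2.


|A∪B∪C| = |A|+|B|+|C| - |A∩B|-|A∩C|-|B∩C| + |A∩B∩C|
= 77+10+22 - 5-4-3 + 2
= 109 - 12 + 2
= 99

|A ∪ B ∪ C| = 99


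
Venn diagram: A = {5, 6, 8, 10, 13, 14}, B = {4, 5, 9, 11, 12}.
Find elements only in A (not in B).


A = {5, 6, 8, 10, 13, 14}
B = {4, 5, 9, 11, 12}
Region: only in A (not in B)
Elements: {6, 8, 10, 13, 14}

Elements only in A (not in B): {6, 8, 10, 13, 14}


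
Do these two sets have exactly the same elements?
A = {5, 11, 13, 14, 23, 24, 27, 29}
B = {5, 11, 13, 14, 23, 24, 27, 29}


Two sets are equal iff they have exactly the same elements.
A = {5, 11, 13, 14, 23, 24, 27, 29}
B = {5, 11, 13, 14, 23, 24, 27, 29}
Same elements → A = B

Yes, A = B


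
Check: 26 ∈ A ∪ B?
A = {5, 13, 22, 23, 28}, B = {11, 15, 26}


A = {5, 13, 22, 23, 28}, B = {11, 15, 26}
A ∪ B = all elements in A or B
A ∪ B = {5, 11, 13, 15, 22, 23, 26, 28}
Checking if 26 ∈ A ∪ B
26 is in A ∪ B → True

26 ∈ A ∪ B


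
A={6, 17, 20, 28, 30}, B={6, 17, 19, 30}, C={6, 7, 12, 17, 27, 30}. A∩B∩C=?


A ∩ B = {6, 17, 30}
(A ∩ B) ∩ C = {6, 17, 30}

A ∩ B ∩ C = {6, 17, 30}


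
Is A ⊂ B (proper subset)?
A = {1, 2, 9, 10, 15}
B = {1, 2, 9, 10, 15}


A ⊂ B requires: A ⊆ B AND A ≠ B.
A ⊆ B? Yes
A = B? Yes
A = B, so A is not a PROPER subset.

No, A is not a proper subset of B


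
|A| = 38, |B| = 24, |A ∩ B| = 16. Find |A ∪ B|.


|A ∪ B| = |A| + |B| - |A ∩ B|
= 38 + 24 - 16
= 46

|A ∪ B| = 46


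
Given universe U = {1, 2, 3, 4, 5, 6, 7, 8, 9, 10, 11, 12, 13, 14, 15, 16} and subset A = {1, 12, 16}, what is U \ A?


Aᶜ = U \ A = elements in U but not in A
U = {1, 2, 3, 4, 5, 6, 7, 8, 9, 10, 11, 12, 13, 14, 15, 16}
A = {1, 12, 16}
Aᶜ = {2, 3, 4, 5, 6, 7, 8, 9, 10, 11, 13, 14, 15}

Aᶜ = {2, 3, 4, 5, 6, 7, 8, 9, 10, 11, 13, 14, 15}


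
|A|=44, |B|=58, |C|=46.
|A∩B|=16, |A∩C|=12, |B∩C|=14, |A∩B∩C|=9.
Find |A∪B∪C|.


|A∪B∪C| = |A|+|B|+|C| - |A∩B|-|A∩C|-|B∩C| + |A∩B∩C|
= 44+58+46 - 16-12-14 + 9
= 148 - 42 + 9
= 115

|A ∪ B ∪ C| = 115


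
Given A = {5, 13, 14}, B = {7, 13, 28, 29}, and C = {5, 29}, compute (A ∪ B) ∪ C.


A ∪ B = {5, 7, 13, 14, 28, 29}
(A ∪ B) ∪ C = {5, 7, 13, 14, 28, 29}

A ∪ B ∪ C = {5, 7, 13, 14, 28, 29}


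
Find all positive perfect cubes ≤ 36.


Checking each candidate:
Condition: positive perfect cubes ≤ 36
Result = {1, 8, 27}

{1, 8, 27}


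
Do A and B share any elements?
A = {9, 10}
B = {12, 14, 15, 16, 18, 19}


Disjoint means A ∩ B = ∅.
A ∩ B = ∅
A ∩ B = ∅, so A and B are disjoint.

No — A and B share no elements (A ∩ B = ∅), so they are disjoint


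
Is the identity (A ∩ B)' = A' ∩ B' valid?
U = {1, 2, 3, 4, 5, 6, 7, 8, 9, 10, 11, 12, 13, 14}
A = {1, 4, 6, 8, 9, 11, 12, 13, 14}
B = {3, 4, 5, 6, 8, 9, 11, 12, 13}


LHS: A ∩ B = {4, 6, 8, 9, 11, 12, 13}
(A ∩ B)' = U \ (A ∩ B) = {1, 2, 3, 5, 7, 10, 14}
A' = {2, 3, 5, 7, 10}, B' = {1, 2, 7, 10, 14}
Claimed RHS: A' ∩ B' = {2, 7, 10}
Identity is INVALID: LHS = {1, 2, 3, 5, 7, 10, 14} but the RHS claimed here equals {2, 7, 10}. The correct form is (A ∩ B)' = A' ∪ B'.

Identity is invalid: (A ∩ B)' = {1, 2, 3, 5, 7, 10, 14} but A' ∩ B' = {2, 7, 10}. The correct De Morgan law is (A ∩ B)' = A' ∪ B'.


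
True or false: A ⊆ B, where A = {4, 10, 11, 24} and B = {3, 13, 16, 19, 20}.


A ⊆ B means every element of A is in B.
Elements in A not in B: {4, 10, 11, 24}
So A ⊄ B.

No, A ⊄ B


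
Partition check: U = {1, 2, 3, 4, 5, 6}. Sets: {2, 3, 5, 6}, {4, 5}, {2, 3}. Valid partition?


A partition requires: (1) non-empty parts, (2) pairwise disjoint, (3) union = U
Parts: {2, 3, 5, 6}, {4, 5}, {2, 3}
Union of parts: {2, 3, 4, 5, 6}
U = {1, 2, 3, 4, 5, 6}
All non-empty? True
Pairwise disjoint? False
Covers U? False

No, not a valid partition


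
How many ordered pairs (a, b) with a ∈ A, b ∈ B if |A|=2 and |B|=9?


|A × B| = |A| × |B|
= 2 × 9
= 18

|A × B| = 18


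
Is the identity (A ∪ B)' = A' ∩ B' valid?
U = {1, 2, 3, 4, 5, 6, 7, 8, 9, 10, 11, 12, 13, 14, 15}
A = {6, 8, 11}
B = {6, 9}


LHS: A ∪ B = {6, 8, 9, 11}
(A ∪ B)' = U \ (A ∪ B) = {1, 2, 3, 4, 5, 7, 10, 12, 13, 14, 15}
A' = {1, 2, 3, 4, 5, 7, 9, 10, 12, 13, 14, 15}, B' = {1, 2, 3, 4, 5, 7, 8, 10, 11, 12, 13, 14, 15}
Claimed RHS: A' ∩ B' = {1, 2, 3, 4, 5, 7, 10, 12, 13, 14, 15}
Identity is VALID: LHS = RHS = {1, 2, 3, 4, 5, 7, 10, 12, 13, 14, 15} ✓

Identity is valid. (A ∪ B)' = A' ∩ B' = {1, 2, 3, 4, 5, 7, 10, 12, 13, 14, 15}


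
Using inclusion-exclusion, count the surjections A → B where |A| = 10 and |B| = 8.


n = |A| = 10, k = |B| = 8. Surjections via inclusion-exclusion:
S(n,k) = Σ(-1)^i × C(k,i) × (k-i)^n, i=0 to k
i=0: (-1)^0×C(8,0)×8^10 = 1073741824
i=1: (-1)^1×C(8,1)×7^10 = -2259801992
i=2: (-1)^2×C(8,2)×6^10 = 1693052928
i=3: (-1)^3×C(8,3)×5^10 = -546875000
i=4: (-1)^4×C(8,4)×4^10 = 73400320
i=5: (-1)^5×C(8,5)×3^10 = -3306744
i=6: (-1)^6×C(8,6)×2^10 = 28672
i=7: (-1)^7×C(8,7)×1^10 = -8
i=8: (-1)^8×C(8,8)×0^10 = 0
Total = 30240000

Number of surjections = 30240000


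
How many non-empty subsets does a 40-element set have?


Total subsets = 2^n = 2^40 = 1099511627776
Non-empty subsets exclude the empty set: 2^n - 1
= 1099511627776 - 1
= 1099511627775

Number of non-empty subsets = 1099511627775


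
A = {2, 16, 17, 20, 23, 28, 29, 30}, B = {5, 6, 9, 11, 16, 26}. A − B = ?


A \ B = elements in A but not in B
A = {2, 16, 17, 20, 23, 28, 29, 30}
B = {5, 6, 9, 11, 16, 26}
Remove from A any elements in B
A \ B = {2, 17, 20, 23, 28, 29, 30}

A \ B = {2, 17, 20, 23, 28, 29, 30}


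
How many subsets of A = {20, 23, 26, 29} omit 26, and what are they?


A subset of A that omits 26 is a subset of A \ {26}, so there are 2^(n-1) = 2^3 = 8 of them.
Subsets excluding 26: ∅, {20}, {23}, {29}, {20, 23}, {20, 29}, {23, 29}, {20, 23, 29}

Subsets excluding 26 (8 total): ∅, {20}, {23}, {29}, {20, 23}, {20, 29}, {23, 29}, {20, 23, 29}


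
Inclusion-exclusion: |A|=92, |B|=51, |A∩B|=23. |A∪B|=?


|A ∪ B| = |A| + |B| - |A ∩ B|
= 92 + 51 - 23
= 120

|A ∪ B| = 120


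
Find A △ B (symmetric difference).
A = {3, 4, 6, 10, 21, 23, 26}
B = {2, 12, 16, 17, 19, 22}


A △ B = (A \ B) ∪ (B \ A) = elements in exactly one of A or B
A \ B = {3, 4, 6, 10, 21, 23, 26}
B \ A = {2, 12, 16, 17, 19, 22}
A △ B = {2, 3, 4, 6, 10, 12, 16, 17, 19, 21, 22, 23, 26}

A △ B = {2, 3, 4, 6, 10, 12, 16, 17, 19, 21, 22, 23, 26}


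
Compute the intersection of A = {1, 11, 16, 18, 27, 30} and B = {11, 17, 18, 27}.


A ∩ B = elements in both A and B
A = {1, 11, 16, 18, 27, 30}
B = {11, 17, 18, 27}
A ∩ B = {11, 18, 27}

A ∩ B = {11, 18, 27}


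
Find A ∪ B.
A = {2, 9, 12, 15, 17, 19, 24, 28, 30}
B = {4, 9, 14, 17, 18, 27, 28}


A ∪ B = all elements in A or B (or both)
A = {2, 9, 12, 15, 17, 19, 24, 28, 30}
B = {4, 9, 14, 17, 18, 27, 28}
A ∪ B = {2, 4, 9, 12, 14, 15, 17, 18, 19, 24, 27, 28, 30}

A ∪ B = {2, 4, 9, 12, 14, 15, 17, 18, 19, 24, 27, 28, 30}


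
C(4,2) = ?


C(n,k) = n! / (k!(n-k)!)
C(4,2) = 4! / (2!2!)
= 6

C(4,2) = 6


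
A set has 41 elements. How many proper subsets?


Total subsets = 2^n = 2^41 = 2199023255552
Proper subsets exclude the set itself: 2^n - 1
= 2199023255552 - 1
= 2199023255551

Number of proper subsets = 2199023255551


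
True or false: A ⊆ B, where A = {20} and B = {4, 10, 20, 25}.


A ⊆ B means every element of A is in B.
All elements of A are in B.
So A ⊆ B.

Yes, A ⊆ B


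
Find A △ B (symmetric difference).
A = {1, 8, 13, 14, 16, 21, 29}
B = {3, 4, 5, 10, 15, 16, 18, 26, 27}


A △ B = (A \ B) ∪ (B \ A) = elements in exactly one of A or B
A \ B = {1, 8, 13, 14, 21, 29}
B \ A = {3, 4, 5, 10, 15, 18, 26, 27}
A △ B = {1, 3, 4, 5, 8, 10, 13, 14, 15, 18, 21, 26, 27, 29}

A △ B = {1, 3, 4, 5, 8, 10, 13, 14, 15, 18, 21, 26, 27, 29}


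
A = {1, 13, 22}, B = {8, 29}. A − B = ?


A \ B = elements in A but not in B
A = {1, 13, 22}
B = {8, 29}
Remove from A any elements in B
A \ B = {1, 13, 22}

A \ B = {1, 13, 22}


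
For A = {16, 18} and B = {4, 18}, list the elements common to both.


A ∩ B = elements in both A and B
A = {16, 18}
B = {4, 18}
A ∩ B = {18}

A ∩ B = {18}


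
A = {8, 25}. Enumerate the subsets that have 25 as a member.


A subset of A contains 25 iff the remaining 1 elements form any subset of A \ {25}.
Count: 2^(n-1) = 2^1 = 2
Subsets containing 25: {25}, {8, 25}

Subsets containing 25 (2 total): {25}, {8, 25}


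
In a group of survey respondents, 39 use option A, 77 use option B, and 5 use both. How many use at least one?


|A ∪ B| = |A| + |B| - |A ∩ B|
= 39 + 77 - 5
= 111

|A ∪ B| = 111


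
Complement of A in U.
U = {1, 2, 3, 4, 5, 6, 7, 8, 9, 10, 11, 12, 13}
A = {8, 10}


Aᶜ = U \ A = elements in U but not in A
U = {1, 2, 3, 4, 5, 6, 7, 8, 9, 10, 11, 12, 13}
A = {8, 10}
Aᶜ = {1, 2, 3, 4, 5, 6, 7, 9, 11, 12, 13}

Aᶜ = {1, 2, 3, 4, 5, 6, 7, 9, 11, 12, 13}


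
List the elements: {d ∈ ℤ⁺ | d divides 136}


Checking each candidate:
Condition: positive divisors of 136
Result = {1, 2, 4, 8, 17, 34, 68, 136}

{1, 2, 4, 8, 17, 34, 68, 136}


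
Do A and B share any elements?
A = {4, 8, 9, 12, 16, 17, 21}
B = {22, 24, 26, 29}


Disjoint means A ∩ B = ∅.
A ∩ B = ∅
A ∩ B = ∅, so A and B are disjoint.

No — A and B share no elements (A ∩ B = ∅), so they are disjoint


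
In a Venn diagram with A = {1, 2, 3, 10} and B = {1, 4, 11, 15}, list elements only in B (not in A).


A = {1, 2, 3, 10}
B = {1, 4, 11, 15}
Region: only in B (not in A)
Elements: {4, 11, 15}

Elements only in B (not in A): {4, 11, 15}


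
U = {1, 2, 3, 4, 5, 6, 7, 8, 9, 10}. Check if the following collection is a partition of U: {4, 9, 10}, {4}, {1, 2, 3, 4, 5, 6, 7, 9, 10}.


A partition requires: (1) non-empty parts, (2) pairwise disjoint, (3) union = U
Parts: {4, 9, 10}, {4}, {1, 2, 3, 4, 5, 6, 7, 9, 10}
Union of parts: {1, 2, 3, 4, 5, 6, 7, 9, 10}
U = {1, 2, 3, 4, 5, 6, 7, 8, 9, 10}
All non-empty? True
Pairwise disjoint? False
Covers U? False

No, not a valid partition


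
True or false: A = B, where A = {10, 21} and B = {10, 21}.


Two sets are equal iff they have exactly the same elements.
A = {10, 21}
B = {10, 21}
Same elements → A = B

Yes, A = B


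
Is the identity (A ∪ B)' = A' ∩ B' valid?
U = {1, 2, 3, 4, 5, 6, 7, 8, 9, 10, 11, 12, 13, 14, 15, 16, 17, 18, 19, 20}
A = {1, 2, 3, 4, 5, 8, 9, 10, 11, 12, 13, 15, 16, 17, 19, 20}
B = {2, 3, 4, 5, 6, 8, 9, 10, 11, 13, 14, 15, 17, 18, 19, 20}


LHS: A ∪ B = {1, 2, 3, 4, 5, 6, 8, 9, 10, 11, 12, 13, 14, 15, 16, 17, 18, 19, 20}
(A ∪ B)' = U \ (A ∪ B) = {7}
A' = {6, 7, 14, 18}, B' = {1, 7, 12, 16}
Claimed RHS: A' ∩ B' = {7}
Identity is VALID: LHS = RHS = {7} ✓

Identity is valid. (A ∪ B)' = A' ∩ B' = {7}


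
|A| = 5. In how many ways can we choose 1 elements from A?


C(n,k) = n! / (k!(n-k)!)
C(5,1) = 5! / (1!4!)
= 5

C(5,1) = 5


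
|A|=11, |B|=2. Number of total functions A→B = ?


Each of |A| = 11 inputs maps to any of |B| = 2 outputs.
# functions = |B|^|A| = 2^11
= 2048

Number of functions = 2048


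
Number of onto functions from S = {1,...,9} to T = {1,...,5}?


n = |S| = 9, k = |T| = 5. Surjections via inclusion-exclusion:
S(n,k) = Σ(-1)^i × C(k,i) × (k-i)^n, i=0 to k
i=0: (-1)^0×C(5,0)×5^9 = 1953125
i=1: (-1)^1×C(5,1)×4^9 = -1310720
i=2: (-1)^2×C(5,2)×3^9 = 196830
i=3: (-1)^3×C(5,3)×2^9 = -5120
i=4: (-1)^4×C(5,4)×1^9 = 5
i=5: (-1)^5×C(5,5)×0^9 = 0
Total = 834120

Number of surjections = 834120


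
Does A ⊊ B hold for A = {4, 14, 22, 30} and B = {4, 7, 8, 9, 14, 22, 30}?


A ⊂ B requires: A ⊆ B AND A ≠ B.
A ⊆ B? Yes
A = B? No
A ⊂ B: Yes (A is a proper subset of B)

Yes, A ⊂ B


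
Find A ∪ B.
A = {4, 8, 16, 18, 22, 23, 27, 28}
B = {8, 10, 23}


A ∪ B = all elements in A or B (or both)
A = {4, 8, 16, 18, 22, 23, 27, 28}
B = {8, 10, 23}
A ∪ B = {4, 8, 10, 16, 18, 22, 23, 27, 28}

A ∪ B = {4, 8, 10, 16, 18, 22, 23, 27, 28}


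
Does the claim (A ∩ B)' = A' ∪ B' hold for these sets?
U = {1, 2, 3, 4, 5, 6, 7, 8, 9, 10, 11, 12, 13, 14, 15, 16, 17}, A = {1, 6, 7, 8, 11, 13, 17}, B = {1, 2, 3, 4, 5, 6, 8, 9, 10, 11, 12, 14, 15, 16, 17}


LHS: A ∩ B = {1, 6, 8, 11, 17}
(A ∩ B)' = U \ (A ∩ B) = {2, 3, 4, 5, 7, 9, 10, 12, 13, 14, 15, 16}
A' = {2, 3, 4, 5, 9, 10, 12, 14, 15, 16}, B' = {7, 13}
Claimed RHS: A' ∪ B' = {2, 3, 4, 5, 7, 9, 10, 12, 13, 14, 15, 16}
Identity is VALID: LHS = RHS = {2, 3, 4, 5, 7, 9, 10, 12, 13, 14, 15, 16} ✓

Identity is valid. (A ∩ B)' = A' ∪ B' = {2, 3, 4, 5, 7, 9, 10, 12, 13, 14, 15, 16}


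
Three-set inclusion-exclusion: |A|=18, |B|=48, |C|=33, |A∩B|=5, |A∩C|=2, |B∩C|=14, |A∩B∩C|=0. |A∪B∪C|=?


|A∪B∪C| = |A|+|B|+|C| - |A∩B|-|A∩C|-|B∩C| + |A∩B∩C|
= 18+48+33 - 5-2-14 + 0
= 99 - 21 + 0
= 78

|A ∪ B ∪ C| = 78


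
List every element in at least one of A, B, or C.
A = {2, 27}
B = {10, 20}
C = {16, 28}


A ∪ B = {2, 10, 20, 27}
(A ∪ B) ∪ C = {2, 10, 16, 20, 27, 28}

A ∪ B ∪ C = {2, 10, 16, 20, 27, 28}


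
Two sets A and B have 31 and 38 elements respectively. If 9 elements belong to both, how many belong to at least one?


|A ∪ B| = |A| + |B| - |A ∩ B|
= 31 + 38 - 9
= 60

|A ∪ B| = 60


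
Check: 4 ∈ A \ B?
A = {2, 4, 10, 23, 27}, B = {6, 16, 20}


A = {2, 4, 10, 23, 27}, B = {6, 16, 20}
A \ B = elements in A but not in B
A \ B = {2, 4, 10, 23, 27}
Checking if 4 ∈ A \ B
4 is in A \ B → True

4 ∈ A \ B


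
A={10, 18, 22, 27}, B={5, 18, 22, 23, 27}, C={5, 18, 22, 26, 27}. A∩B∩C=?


A ∩ B = {18, 22, 27}
(A ∩ B) ∩ C = {18, 22, 27}

A ∩ B ∩ C = {18, 22, 27}


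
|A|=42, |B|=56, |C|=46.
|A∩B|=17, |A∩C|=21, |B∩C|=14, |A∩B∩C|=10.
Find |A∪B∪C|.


|A∪B∪C| = |A|+|B|+|C| - |A∩B|-|A∩C|-|B∩C| + |A∩B∩C|
= 42+56+46 - 17-21-14 + 10
= 144 - 52 + 10
= 102

|A ∪ B ∪ C| = 102
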